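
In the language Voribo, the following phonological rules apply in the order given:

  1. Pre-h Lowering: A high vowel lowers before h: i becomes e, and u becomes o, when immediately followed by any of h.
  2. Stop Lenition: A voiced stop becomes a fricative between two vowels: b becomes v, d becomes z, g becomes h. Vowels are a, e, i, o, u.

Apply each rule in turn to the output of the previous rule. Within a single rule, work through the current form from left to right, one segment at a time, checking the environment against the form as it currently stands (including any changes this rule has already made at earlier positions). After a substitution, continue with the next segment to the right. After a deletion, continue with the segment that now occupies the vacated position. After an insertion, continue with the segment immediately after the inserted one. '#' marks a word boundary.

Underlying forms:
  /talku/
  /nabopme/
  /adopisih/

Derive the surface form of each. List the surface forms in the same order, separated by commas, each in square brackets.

[talku], [navopme], [azopiseh]

/talku/:
  1 Pre-h Lowering: no change — [talku]
  2 Stop Lenition: no change — [talku]
/nabopme/:
  1 Pre-h Lowering: no change — [nabopme]
  2 Stop Lenition: [nabopme] → [navopme]
/adopisih/:
  1 Pre-h Lowering: [adopisih] → [adopiseh]
  2 Stop Lenition: [adopiseh] → [azopiseh]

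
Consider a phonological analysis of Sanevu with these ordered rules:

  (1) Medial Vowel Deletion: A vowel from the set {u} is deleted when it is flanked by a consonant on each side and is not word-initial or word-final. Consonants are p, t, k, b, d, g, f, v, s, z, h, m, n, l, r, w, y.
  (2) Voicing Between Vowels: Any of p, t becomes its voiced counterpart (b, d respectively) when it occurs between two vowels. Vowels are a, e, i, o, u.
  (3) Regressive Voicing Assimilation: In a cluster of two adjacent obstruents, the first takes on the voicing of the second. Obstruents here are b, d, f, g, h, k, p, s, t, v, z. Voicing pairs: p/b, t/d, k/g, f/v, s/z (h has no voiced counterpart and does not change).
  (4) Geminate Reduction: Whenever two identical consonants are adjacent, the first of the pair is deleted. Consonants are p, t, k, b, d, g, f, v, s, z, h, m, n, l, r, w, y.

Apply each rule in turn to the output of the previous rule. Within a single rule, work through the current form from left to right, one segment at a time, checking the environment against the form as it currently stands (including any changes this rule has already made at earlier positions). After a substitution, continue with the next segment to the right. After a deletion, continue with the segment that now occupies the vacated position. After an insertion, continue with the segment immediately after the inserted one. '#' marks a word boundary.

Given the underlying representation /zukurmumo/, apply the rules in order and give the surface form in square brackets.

(1) Medial Vowel Deletion: [zukurmumo] → [zkrmmo]
(2) Voicing Between Vowels: no change — [zkrmmo]
(3) Regressive Voicing Assimilation: [zkrmmo] → [skrmmo]
(4) Geminate Reduction: [skrmmo] → [skrmo]

[skrmo]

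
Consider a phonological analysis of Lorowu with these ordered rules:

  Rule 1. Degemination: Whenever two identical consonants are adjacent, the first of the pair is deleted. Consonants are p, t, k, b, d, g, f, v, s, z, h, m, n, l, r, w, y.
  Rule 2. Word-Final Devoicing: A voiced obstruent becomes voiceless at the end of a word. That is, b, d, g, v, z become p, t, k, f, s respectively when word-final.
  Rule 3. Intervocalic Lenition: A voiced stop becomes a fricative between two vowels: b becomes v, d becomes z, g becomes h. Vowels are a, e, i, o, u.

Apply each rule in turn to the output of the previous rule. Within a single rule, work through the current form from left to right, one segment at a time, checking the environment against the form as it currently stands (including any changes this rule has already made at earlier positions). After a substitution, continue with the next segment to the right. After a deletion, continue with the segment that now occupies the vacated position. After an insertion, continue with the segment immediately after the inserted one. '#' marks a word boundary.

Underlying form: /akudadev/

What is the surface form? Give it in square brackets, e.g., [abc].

[akuzazef]

Rule 1 Degemination: no change — [akudadev]
Rule 2 Word-Final Devoicing: [akudadev] → [akudadef]
Rule 3 Intervocalic Lenition: [akudadef] → [akuzazef]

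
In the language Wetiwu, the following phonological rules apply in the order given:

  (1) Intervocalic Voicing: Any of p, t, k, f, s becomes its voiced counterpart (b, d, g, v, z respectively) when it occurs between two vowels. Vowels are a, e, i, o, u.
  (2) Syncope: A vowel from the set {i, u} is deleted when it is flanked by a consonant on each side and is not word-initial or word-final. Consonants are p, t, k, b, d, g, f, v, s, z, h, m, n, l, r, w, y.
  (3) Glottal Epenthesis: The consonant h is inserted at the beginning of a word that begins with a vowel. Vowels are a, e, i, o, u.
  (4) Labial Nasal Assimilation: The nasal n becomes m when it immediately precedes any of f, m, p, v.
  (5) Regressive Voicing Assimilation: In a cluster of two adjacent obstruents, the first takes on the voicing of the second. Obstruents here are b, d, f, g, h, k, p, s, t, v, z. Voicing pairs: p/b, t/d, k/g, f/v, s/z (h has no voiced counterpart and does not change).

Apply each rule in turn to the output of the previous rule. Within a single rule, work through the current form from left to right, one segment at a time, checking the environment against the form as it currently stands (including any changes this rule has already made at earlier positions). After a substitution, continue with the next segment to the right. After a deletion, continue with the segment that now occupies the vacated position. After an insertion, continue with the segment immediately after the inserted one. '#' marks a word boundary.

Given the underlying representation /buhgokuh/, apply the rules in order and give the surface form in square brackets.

(1) Intervocalic Voicing: [buhgokuh] → [buhgoguh]
(2) Syncope: [buhgoguh] → [bhgogh]
(3) Glottal Epenthesis: no change — [bhgogh]
(4) Labial Nasal Assimilation: no change — [bhgogh]
(5) Regressive Voicing Assimilation: [bhgogh] → [phgokh]

[phgokh]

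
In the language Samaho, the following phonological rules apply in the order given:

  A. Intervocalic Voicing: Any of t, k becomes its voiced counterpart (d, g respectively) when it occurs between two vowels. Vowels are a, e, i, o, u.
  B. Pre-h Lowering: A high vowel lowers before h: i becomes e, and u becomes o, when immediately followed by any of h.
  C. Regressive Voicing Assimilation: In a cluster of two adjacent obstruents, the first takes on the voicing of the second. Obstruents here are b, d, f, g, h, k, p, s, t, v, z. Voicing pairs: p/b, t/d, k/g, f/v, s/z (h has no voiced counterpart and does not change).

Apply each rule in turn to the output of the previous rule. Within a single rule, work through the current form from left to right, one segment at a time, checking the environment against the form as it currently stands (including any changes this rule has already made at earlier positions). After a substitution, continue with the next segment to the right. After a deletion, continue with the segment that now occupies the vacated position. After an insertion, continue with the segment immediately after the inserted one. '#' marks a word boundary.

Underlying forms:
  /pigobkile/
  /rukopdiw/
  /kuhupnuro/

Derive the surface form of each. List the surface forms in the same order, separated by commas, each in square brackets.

/pigobkile/:
  A Intervocalic Voicing: no change — [pigobkile]
  B Pre-h Lowering: no change — [pigobkile]
  C Regressive Voicing Assimilation: [pigobkile] → [pigopkile]
/rukopdiw/:
  A Intervocalic Voicing: [rukopdiw] → [rugopdiw]
  B Pre-h Lowering: no change — [rugopdiw]
  C Regressive Voicing Assimilation: [rugopdiw] → [rugobdiw]
/kuhupnuro/:
  A Intervocalic Voicing: no change — [kuhupnuro]
  B Pre-h Lowering: [kuhupnuro] → [kohupnuro]
  C Regressive Voicing Assimilation: no change — [kohupnuro]

[pigopkile], [rugobdiw], [kohupnuro]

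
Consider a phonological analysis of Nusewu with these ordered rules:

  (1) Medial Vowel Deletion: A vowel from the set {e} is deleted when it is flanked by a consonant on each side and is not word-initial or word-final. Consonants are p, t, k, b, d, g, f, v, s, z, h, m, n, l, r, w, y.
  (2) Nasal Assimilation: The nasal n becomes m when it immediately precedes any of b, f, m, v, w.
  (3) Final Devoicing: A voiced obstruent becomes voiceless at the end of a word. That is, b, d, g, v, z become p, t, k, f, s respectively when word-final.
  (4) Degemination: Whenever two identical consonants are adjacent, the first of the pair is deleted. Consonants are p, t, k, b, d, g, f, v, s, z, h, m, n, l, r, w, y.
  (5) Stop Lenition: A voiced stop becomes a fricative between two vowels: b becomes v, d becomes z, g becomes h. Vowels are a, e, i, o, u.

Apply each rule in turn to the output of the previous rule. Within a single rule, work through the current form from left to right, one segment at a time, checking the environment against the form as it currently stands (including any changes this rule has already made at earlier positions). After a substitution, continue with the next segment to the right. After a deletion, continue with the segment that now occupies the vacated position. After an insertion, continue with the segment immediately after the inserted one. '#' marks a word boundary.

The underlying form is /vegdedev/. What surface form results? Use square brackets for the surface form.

(1) Medial Vowel Deletion: [vegdedev] → [vgddv]
(2) Nasal Assimilation: no change — [vgddv]
(3) Final Devoicing: [vgddv] → [vgddf]
(4) Degemination: [vgddf] → [vgdf]
(5) Stop Lenition: no change — [vgdf]

[vgdf]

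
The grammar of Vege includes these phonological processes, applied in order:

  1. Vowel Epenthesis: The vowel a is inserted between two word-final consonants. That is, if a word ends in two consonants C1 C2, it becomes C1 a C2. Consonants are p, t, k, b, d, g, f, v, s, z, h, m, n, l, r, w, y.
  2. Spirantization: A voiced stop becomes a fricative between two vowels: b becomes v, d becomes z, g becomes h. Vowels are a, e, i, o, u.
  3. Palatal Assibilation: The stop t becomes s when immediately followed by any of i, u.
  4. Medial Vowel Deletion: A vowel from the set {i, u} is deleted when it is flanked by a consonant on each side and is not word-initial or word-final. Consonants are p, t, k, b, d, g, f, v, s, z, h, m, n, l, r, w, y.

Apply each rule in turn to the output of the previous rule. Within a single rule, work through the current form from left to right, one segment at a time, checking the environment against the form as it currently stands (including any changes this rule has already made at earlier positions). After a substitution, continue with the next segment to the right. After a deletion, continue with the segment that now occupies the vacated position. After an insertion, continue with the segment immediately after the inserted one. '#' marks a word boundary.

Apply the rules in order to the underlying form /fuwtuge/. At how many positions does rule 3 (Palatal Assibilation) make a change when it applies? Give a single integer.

1

1 Vowel Epenthesis: no change — [fuwtuge]
2 Spirantization: [fuwtuge] → [fuwtuhe]
3 Palatal Assibilation: [fuwtuhe] → [fuwsuhe]
4 Medial Vowel Deletion: [fuwsuhe] → [fwshe]
Rule 3 changed 1 position(s).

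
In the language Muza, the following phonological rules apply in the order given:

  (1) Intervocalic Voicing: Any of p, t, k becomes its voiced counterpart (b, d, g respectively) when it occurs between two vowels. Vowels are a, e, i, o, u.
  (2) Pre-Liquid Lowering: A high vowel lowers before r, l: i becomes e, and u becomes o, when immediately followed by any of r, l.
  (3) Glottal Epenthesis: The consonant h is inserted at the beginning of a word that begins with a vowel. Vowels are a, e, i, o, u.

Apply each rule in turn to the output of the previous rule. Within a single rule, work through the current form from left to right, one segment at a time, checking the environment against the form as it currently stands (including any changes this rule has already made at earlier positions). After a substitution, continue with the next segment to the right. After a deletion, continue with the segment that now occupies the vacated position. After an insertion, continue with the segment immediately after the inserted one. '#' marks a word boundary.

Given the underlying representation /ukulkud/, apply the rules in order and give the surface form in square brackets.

[hugolkud]

(1) Intervocalic Voicing: [ukulkud] → [ugulkud]
(2) Pre-Liquid Lowering: [ugulkud] → [ugolkud]
(3) Glottal Epenthesis: [ugolkud] → [hugolkud]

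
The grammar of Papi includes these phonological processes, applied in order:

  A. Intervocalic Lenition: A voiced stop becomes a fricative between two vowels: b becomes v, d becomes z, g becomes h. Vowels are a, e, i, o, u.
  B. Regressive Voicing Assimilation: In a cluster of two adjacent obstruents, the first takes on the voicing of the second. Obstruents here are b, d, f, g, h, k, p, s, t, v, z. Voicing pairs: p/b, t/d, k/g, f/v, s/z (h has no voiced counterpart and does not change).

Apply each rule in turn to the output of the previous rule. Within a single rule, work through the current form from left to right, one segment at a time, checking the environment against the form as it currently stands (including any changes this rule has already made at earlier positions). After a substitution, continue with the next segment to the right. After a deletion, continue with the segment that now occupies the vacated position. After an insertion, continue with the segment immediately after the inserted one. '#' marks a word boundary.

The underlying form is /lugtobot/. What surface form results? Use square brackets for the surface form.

A Intervocalic Lenition: [lugtobot] → [lugtovot]
B Regressive Voicing Assimilation: [lugtovot] → [luktovot]

[luktovot]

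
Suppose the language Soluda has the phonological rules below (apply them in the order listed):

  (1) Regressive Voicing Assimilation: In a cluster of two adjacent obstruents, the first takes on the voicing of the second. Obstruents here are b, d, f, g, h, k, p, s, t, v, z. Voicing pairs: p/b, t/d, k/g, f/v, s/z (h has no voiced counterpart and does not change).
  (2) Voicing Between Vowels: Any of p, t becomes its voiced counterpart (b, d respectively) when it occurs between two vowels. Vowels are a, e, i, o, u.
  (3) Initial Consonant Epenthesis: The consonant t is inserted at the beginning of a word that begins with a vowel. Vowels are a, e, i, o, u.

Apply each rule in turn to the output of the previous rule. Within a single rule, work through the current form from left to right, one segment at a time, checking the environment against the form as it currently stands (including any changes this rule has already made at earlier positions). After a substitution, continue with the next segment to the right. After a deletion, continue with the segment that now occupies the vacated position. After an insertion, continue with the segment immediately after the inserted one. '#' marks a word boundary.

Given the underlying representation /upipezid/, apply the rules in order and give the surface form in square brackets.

[tubibezid]

(1) Regressive Voicing Assimilation: no change — [upipezid]
(2) Voicing Between Vowels: [upipezid] → [ubibezid]
(3) Initial Consonant Epenthesis: [ubibezid] → [tubibezid]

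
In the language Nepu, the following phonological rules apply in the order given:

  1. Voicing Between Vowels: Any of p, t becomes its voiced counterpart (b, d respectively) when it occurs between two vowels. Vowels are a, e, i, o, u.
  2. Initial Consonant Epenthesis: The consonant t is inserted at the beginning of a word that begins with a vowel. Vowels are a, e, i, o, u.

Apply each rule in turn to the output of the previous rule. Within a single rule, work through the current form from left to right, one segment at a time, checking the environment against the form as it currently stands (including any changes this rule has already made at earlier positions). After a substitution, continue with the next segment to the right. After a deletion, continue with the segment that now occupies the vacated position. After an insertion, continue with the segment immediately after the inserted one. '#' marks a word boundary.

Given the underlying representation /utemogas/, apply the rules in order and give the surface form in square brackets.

1 Voicing Between Vowels: [utemogas] → [udemogas]
2 Initial Consonant Epenthesis: [udemogas] → [tudemogas]

[tudemogas]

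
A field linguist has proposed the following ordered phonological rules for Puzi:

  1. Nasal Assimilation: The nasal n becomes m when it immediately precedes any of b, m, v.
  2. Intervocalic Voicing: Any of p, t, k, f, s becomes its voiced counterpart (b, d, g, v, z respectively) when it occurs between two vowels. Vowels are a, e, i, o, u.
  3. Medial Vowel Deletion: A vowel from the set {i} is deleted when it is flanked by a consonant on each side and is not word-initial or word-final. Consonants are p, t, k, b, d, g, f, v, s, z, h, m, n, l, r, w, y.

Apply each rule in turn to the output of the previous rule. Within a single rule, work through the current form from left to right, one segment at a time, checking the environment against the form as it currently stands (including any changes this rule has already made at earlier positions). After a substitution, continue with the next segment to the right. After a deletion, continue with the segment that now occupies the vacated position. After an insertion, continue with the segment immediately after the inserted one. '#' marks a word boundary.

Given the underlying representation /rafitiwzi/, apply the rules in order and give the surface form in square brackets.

[ravdwzi]

1 Nasal Assimilation: no change — [rafitiwzi]
2 Intervocalic Voicing: [rafitiwzi] → [ravidiwzi]
3 Medial Vowel Deletion: [ravidiwzi] → [ravdwzi]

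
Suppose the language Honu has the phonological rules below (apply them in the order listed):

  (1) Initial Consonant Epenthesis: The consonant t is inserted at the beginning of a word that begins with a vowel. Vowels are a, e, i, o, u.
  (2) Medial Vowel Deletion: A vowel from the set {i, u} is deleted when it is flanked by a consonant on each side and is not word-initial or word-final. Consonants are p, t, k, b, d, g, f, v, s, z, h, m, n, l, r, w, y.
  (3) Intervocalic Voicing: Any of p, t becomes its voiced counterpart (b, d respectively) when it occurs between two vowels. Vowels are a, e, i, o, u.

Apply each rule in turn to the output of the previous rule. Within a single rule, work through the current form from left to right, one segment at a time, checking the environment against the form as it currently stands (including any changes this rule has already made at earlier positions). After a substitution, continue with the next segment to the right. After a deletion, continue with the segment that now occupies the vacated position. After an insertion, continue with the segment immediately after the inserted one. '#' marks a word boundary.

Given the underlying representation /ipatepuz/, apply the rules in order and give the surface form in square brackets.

(1) Initial Consonant Epenthesis: [ipatepuz] → [tipatepuz]
(2) Medial Vowel Deletion: [tipatepuz] → [tpatepz]
(3) Intervocalic Voicing: [tpatepz] → [tpadepz]

[tpadepz]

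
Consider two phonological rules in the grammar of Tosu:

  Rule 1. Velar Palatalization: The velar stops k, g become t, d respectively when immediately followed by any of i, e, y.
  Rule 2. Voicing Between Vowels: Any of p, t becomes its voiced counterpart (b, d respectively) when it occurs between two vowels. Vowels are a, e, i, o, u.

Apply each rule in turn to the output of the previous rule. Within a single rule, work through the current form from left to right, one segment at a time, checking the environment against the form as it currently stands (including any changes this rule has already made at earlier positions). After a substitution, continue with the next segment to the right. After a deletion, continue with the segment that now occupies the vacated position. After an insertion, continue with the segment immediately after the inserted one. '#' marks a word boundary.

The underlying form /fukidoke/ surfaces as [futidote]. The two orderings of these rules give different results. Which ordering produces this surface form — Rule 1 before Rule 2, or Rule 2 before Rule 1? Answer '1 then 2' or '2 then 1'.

2 then 1

Order 1 then 2:
  1 Velar Palatalization: [fukidoke] → [futidote]
  2 Voicing Between Vowels: [futidote] → [fudidode]
  result: [fudidode]
Order 2 then 1:
  2 Voicing Between Vowels: no change — [fukidoke]
  1 Velar Palatalization: [fukidoke] → [futidote]
  result: [futidote]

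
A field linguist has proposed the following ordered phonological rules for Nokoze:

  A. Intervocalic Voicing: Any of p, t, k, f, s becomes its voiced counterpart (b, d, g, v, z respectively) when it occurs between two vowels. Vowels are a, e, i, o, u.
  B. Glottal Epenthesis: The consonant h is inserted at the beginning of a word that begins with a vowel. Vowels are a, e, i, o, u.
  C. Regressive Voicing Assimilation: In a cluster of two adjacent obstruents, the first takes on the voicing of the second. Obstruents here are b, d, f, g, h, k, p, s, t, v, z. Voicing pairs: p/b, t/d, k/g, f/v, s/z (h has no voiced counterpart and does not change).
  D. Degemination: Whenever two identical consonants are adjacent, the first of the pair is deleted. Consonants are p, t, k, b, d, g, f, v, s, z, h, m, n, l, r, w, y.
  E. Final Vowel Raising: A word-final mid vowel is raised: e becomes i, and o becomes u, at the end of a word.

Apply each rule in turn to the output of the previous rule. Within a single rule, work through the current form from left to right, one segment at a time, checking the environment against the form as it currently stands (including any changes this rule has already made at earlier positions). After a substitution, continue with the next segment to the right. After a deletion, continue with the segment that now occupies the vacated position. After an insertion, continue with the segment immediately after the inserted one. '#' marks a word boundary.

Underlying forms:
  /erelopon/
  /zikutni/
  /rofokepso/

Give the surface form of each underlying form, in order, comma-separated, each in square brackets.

[herelobon], [zigutni], [rovogepsu]

/erelopon/:
  A Intervocalic Voicing: [erelopon] → [erelobon]
  B Glottal Epenthesis: [erelobon] → [herelobon]
  C Regressive Voicing Assimilation: no change — [herelobon]
  D Degemination: no change — [herelobon]
  E Final Vowel Raising: no change — [herelobon]
/zikutni/:
  A Intervocalic Voicing: [zikutni] → [zigutni]
  B Glottal Epenthesis: no change — [zigutni]
  C Regressive Voicing Assimilation: no change — [zigutni]
  D Degemination: no change — [zigutni]
  E Final Vowel Raising: no change — [zigutni]
/rofokepso/:
  A Intervocalic Voicing: [rofokepso] → [rovogepso]
  B Glottal Epenthesis: no change — [rovogepso]
  C Regressive Voicing Assimilation: no change — [rovogepso]
  D Degemination: no change — [rovogepso]
  E Final Vowel Raising: [rovogepso] → [rovogepsu]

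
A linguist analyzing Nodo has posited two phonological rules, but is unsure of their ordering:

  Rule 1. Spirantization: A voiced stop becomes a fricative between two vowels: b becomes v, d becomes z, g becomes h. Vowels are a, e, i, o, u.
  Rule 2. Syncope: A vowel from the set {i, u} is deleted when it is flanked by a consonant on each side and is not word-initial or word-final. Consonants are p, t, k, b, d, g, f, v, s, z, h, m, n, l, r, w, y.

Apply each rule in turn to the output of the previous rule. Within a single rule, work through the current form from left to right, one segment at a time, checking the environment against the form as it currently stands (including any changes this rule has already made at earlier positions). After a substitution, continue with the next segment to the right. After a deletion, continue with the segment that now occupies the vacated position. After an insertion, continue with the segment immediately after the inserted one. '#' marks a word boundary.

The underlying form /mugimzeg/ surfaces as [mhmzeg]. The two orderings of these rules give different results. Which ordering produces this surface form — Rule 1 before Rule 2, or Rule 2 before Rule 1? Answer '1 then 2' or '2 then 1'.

Order 1 then 2:
  1 Spirantization: [mugimzeg] → [muhimzeg]
  2 Syncope: [muhimzeg] → [mhmzeg]
  result: [mhmzeg]
Order 2 then 1:
  2 Syncope: [mugimzeg] → [mgmzeg]
  1 Spirantization: no change — [mgmzeg]
  result: [mgmzeg]

1 then 2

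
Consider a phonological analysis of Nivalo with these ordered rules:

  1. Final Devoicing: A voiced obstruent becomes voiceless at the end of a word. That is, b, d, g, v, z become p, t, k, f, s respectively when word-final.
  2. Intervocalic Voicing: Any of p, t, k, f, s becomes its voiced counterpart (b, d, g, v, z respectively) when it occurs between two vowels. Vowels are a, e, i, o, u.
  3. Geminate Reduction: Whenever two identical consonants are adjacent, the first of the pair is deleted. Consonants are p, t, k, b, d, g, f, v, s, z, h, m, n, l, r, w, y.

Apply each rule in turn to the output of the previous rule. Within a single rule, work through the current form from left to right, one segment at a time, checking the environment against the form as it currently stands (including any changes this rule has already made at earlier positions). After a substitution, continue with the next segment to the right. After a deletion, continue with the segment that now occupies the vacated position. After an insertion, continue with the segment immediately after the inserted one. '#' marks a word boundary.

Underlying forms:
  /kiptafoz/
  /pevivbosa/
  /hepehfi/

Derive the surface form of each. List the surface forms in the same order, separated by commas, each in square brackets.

[kiptavos], [pevivboza], [hebehfi]

/kiptafoz/:
  1 Final Devoicing: [kiptafoz] → [kiptafos]
  2 Intervocalic Voicing: [kiptafos] → [kiptavos]
  3 Geminate Reduction: no change — [kiptavos]
/pevivbosa/:
  1 Final Devoicing: no change — [pevivbosa]
  2 Intervocalic Voicing: [pevivbosa] → [pevivboza]
  3 Geminate Reduction: no change — [pevivboza]
/hepehfi/:
  1 Final Devoicing: no change — [hepehfi]
  2 Intervocalic Voicing: [hepehfi] → [hebehfi]
  3 Geminate Reduction: no change — [hebehfi]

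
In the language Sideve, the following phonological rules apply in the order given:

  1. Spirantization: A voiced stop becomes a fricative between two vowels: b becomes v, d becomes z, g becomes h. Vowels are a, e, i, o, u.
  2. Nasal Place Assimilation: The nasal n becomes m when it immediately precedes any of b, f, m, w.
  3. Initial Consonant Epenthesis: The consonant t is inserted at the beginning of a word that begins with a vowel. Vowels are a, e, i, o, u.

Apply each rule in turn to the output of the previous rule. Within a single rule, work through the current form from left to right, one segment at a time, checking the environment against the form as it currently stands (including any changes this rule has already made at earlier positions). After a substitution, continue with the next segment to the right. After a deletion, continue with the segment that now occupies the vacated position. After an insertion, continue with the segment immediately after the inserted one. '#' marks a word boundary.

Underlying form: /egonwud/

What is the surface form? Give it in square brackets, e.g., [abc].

[tehomwud]

1 Spirantization: [egonwud] → [ehonwud]
2 Nasal Place Assimilation: [ehonwud] → [ehomwud]
3 Initial Consonant Epenthesis: [ehomwud] → [tehomwud]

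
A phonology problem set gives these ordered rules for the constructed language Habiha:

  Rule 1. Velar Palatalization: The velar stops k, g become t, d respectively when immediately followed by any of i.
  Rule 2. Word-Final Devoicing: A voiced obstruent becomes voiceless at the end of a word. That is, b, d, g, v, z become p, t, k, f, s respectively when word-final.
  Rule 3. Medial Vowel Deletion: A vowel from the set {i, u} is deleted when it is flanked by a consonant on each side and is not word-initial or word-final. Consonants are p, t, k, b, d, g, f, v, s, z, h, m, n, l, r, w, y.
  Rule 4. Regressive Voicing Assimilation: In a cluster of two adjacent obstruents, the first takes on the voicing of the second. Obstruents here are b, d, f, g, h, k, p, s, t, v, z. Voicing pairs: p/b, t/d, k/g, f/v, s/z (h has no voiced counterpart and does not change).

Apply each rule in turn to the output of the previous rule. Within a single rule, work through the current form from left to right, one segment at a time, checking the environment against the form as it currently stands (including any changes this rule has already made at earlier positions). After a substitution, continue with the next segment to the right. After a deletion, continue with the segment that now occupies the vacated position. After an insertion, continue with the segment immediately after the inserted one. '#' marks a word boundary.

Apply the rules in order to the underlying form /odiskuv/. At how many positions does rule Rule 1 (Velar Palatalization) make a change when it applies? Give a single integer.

Rule 1 Velar Palatalization: no change — [odiskuv]
Rule 2 Word-Final Devoicing: [odiskuv] → [odiskuf]
Rule 3 Medial Vowel Deletion: [odiskuf] → [odskf]
Rule 4 Regressive Voicing Assimilation: [odskf] → [otskf]
Rule Rule 1 changed 0 position(s).

0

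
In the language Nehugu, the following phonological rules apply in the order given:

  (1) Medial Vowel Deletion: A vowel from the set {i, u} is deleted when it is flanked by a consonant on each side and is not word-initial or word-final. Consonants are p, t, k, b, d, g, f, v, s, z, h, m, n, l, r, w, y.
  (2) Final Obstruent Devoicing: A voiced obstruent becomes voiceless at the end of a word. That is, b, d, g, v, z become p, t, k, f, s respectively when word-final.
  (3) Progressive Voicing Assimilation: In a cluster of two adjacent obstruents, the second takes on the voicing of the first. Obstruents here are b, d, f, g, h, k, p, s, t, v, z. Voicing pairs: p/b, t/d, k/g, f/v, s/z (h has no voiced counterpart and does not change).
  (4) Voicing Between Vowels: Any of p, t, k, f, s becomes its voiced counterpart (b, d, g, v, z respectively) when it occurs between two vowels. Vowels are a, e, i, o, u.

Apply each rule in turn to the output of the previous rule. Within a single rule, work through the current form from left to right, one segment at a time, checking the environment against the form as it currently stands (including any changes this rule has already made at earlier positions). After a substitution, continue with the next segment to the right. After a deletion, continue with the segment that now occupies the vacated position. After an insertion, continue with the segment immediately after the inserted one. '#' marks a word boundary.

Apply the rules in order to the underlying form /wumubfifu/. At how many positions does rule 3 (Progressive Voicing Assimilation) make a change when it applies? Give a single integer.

2

(1) Medial Vowel Deletion: [wumubfifu] → [wmbffu]
(2) Final Obstruent Devoicing: no change — [wmbffu]
(3) Progressive Voicing Assimilation: [wmbffu] → [wmbvvu]
(4) Voicing Between Vowels: no change — [wmbvvu]
Rule 3 changed 2 position(s).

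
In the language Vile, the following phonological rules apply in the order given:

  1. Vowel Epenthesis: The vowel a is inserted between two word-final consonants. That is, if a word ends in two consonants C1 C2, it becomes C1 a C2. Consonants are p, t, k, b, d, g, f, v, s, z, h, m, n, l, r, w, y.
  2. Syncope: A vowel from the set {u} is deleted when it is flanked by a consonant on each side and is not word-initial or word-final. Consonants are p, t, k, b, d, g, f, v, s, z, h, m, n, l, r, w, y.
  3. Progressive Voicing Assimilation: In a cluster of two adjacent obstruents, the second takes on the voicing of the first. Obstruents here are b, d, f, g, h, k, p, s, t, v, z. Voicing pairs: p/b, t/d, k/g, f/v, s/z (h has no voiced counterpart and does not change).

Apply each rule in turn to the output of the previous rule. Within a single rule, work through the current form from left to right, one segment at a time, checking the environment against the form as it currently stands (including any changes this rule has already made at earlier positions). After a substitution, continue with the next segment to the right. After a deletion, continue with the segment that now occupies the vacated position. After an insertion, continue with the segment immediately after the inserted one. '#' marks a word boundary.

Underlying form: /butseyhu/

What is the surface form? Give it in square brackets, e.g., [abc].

[bdzeyhu]

1 Vowel Epenthesis: no change — [butseyhu]
2 Syncope: [butseyhu] → [btseyhu]
3 Progressive Voicing Assimilation: [btseyhu] → [bdzeyhu]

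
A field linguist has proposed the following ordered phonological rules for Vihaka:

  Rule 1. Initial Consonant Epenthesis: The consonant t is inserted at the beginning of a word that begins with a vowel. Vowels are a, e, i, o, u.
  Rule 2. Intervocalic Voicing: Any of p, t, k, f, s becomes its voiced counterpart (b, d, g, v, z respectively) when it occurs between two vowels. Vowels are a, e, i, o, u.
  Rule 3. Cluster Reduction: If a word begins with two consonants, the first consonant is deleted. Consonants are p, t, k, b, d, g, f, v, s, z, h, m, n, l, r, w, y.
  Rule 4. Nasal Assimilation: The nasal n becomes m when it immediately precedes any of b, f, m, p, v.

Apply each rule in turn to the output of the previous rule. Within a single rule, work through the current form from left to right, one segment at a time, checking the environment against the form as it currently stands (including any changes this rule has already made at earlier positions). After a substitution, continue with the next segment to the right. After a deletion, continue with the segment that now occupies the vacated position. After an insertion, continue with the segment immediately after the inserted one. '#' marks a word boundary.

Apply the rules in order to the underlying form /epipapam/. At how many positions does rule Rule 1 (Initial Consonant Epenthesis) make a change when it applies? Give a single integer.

Rule 1 Initial Consonant Epenthesis: [epipapam] → [tepipapam]
Rule 2 Intervocalic Voicing: [tepipapam] → [tebibabam]
Rule 3 Cluster Reduction: no change — [tebibabam]
Rule 4 Nasal Assimilation: no change — [tebibabam]
Rule Rule 1 changed 1 position(s).

1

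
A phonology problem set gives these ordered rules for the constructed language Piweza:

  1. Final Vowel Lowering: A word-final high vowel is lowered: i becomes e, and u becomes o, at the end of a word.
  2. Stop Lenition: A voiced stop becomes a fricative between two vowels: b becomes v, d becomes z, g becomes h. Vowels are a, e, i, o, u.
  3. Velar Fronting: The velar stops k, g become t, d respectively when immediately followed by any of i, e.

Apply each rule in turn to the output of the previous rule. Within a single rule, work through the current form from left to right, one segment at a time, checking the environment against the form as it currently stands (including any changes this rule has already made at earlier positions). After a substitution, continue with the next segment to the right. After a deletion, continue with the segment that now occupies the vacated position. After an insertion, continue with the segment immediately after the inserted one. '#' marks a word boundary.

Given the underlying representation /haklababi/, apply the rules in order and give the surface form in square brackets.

1 Final Vowel Lowering: [haklababi] → [haklababe]
2 Stop Lenition: [haklababe] → [haklavave]
3 Velar Fronting: no change — [haklavave]

[haklavave]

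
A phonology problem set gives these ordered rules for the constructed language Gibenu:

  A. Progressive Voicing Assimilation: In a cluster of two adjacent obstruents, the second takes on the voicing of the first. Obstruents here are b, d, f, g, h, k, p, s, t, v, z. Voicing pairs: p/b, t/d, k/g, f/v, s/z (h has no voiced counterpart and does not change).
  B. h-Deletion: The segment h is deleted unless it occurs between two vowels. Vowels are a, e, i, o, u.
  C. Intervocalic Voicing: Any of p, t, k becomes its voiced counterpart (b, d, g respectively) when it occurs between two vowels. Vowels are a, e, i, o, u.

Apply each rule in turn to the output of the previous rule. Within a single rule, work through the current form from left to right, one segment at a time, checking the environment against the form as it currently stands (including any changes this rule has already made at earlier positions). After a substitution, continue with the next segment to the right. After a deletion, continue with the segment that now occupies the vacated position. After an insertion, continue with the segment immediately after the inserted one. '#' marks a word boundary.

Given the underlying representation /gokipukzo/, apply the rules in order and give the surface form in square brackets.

A Progressive Voicing Assimilation: [gokipukzo] → [gokipukso]
B h-Deletion: no change — [gokipukso]
C Intervocalic Voicing: [gokipukso] → [gogibukso]

[gogibukso]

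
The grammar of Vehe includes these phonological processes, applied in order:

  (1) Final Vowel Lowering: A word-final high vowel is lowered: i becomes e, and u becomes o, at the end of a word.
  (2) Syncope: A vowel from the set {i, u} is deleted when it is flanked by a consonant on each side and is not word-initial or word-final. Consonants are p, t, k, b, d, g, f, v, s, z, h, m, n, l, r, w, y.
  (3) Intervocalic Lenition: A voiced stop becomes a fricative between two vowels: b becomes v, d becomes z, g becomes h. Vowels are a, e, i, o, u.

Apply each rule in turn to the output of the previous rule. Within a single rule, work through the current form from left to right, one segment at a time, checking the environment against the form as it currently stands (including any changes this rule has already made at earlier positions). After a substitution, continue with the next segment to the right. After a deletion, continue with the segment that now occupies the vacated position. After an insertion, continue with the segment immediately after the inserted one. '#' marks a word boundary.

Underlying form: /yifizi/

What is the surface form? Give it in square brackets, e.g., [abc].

(1) Final Vowel Lowering: [yifizi] → [yifize]
(2) Syncope: [yifize] → [yfze]
(3) Intervocalic Lenition: no change — [yfze]

[yfze]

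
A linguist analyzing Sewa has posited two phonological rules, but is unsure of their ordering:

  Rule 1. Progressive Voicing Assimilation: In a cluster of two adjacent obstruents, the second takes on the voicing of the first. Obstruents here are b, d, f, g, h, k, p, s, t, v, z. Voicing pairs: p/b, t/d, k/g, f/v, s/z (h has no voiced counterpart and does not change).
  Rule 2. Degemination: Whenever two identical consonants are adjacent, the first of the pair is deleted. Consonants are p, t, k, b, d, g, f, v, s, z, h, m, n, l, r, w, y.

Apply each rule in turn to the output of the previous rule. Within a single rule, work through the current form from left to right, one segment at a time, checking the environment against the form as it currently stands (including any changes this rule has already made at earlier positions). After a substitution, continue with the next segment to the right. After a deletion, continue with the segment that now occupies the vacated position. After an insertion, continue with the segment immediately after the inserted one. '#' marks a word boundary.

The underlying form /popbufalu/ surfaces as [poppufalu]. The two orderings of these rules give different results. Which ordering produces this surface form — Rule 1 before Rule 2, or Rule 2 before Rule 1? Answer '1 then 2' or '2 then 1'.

2 then 1

Order 1 then 2:
  1 Progressive Voicing Assimilation: [popbufalu] → [poppufalu]
  2 Degemination: [poppufalu] → [popufalu]
  result: [popufalu]
Order 2 then 1:
  2 Degemination: no change — [popbufalu]
  1 Progressive Voicing Assimilation: [popbufalu] → [poppufalu]
  result: [poppufalu]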